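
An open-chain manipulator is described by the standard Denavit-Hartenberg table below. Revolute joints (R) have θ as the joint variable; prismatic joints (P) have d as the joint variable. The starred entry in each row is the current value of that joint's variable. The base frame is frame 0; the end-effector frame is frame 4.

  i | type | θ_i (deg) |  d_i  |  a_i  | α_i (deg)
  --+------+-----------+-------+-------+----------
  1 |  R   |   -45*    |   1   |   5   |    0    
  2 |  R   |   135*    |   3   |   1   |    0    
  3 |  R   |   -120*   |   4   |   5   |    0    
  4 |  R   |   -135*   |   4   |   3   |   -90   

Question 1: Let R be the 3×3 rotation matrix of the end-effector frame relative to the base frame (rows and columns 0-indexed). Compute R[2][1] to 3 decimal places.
End-effector y-axis (col 1 of R) = (0.0000,-0.0000,-1.0000)
R[2][1] = -1.0000

-1.000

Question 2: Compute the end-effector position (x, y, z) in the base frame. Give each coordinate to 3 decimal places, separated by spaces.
4.968 -5.812 12.000

after link 1: o_1 = (3.5355, -3.5355, 1.0000)
after link 2: o_2 = (3.5355, -2.5355, 4.0000)
after link 3: o_3 = (7.8657, -5.0355, 8.0000)
after link 4: o_4 = (4.9679, -5.8120, 12.0000)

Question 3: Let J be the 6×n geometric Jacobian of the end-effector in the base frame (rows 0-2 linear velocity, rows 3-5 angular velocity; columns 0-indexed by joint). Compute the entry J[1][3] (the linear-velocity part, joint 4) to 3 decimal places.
-2.898

axis z_3 = (0.0000,0.0000,1.0000); lever o_n−o_3 = (-2.8978,-0.7765,4.0000)
cross product → J_v[:, 3] = (0.7765,-2.8978,0.0000)
J_ω[:, 3] = z_3
entry J[1][3] = -2.8978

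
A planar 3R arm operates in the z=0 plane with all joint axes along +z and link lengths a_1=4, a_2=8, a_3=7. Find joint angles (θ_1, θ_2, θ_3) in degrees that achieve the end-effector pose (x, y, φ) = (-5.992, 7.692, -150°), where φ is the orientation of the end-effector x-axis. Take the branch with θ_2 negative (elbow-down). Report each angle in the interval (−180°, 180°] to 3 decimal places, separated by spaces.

wrist centre = target − a_3·(cos φ, sin φ) = (0.0702, 11.1920)
cos θ_2 = (125.2658−4²−8²)/(2·4·8) = 0.7073; θ_2 = -44.9861° (elbow-down)
β = atan2(11.1920,0.0702) = 89.6407°; ψ = atan2(-5.6555,9.6582) = -30.3516°
θ_1 = β − ψ = 119.9923°
θ_3 = φ − θ_1 − θ_2 = 134.9938° (wrapped to (-180°,180°])

119.992 -44.986 134.994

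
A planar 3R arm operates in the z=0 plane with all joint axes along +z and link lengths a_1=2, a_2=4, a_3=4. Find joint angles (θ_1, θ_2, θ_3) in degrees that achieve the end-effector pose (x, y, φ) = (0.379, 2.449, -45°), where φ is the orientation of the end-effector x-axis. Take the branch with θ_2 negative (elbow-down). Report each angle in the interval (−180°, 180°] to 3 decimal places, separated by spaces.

135.028 -30.039 -149.989

wrist centre = target − a_3·(cos φ, sin φ) = (-2.4494, 5.2774)
cos θ_2 = (33.8509−2²−4²)/(2·2·4) = 0.8657; θ_2 = -30.0392° (elbow-down)
β = atan2(5.2774,-2.4494) = 114.8976°; ψ = atan2(-2.0024,5.4627) = -20.1305°
θ_1 = β − ψ = 135.0280°
θ_3 = φ − θ_1 − θ_2 = -149.9888° (wrapped to (-180°,180°])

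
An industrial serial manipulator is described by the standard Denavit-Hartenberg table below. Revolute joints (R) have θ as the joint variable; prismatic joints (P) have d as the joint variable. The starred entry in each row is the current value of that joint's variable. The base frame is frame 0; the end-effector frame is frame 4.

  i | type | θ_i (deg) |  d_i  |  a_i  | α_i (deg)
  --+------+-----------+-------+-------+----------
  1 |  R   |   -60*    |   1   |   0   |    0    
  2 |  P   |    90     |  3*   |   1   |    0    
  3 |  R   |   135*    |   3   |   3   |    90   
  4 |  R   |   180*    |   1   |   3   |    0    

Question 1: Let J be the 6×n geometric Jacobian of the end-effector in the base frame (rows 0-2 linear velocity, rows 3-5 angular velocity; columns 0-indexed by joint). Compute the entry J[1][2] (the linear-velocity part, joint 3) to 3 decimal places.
0.259

axis z_2 = (0.0000,0.0000,1.0000); lever o_n−o_2 = (0.2588,0.9659,3.0000)
cross product → J_v[:, 2] = (-0.9659,0.2588,0.0000)
J_ω[:, 2] = z_2
entry J[1][2] = 0.2588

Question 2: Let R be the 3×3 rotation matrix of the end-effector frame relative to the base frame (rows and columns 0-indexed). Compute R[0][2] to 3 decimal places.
0.259

End-effector z-axis (col 2 of R) = (0.2588,0.9659,0.0000)
R[0][2] = 0.2588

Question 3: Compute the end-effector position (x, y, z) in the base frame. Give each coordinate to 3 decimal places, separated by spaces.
1.125 1.466 7.000

after link 1: o_1 = (0.0000, 0.0000, 1.0000)
after link 2: o_2 = (0.8660, 0.5000, 4.0000)
after link 3: o_3 = (-2.0318, 1.2765, 7.0000)
after link 4: o_4 = (1.1248, 1.4659, 7.0000)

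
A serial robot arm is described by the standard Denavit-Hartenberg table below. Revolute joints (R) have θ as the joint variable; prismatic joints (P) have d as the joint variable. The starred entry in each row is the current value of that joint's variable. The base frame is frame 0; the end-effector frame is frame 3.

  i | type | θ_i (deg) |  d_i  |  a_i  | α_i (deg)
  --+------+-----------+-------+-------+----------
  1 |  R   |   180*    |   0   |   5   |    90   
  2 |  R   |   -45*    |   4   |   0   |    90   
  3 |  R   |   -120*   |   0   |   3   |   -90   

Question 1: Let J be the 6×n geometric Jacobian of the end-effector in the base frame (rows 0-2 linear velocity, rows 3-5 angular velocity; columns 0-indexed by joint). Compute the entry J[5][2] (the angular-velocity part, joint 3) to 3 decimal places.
axis z_2 = (0.7071,0.0000,-0.7071); lever o_n−o_2 = (1.0607,-2.5981,1.0607)
cross product → J_v[:, 2] = (-1.8371,-1.5000,-1.8371)
J_ω[:, 2] = z_2
entry J[5][2] = -0.7071

-0.707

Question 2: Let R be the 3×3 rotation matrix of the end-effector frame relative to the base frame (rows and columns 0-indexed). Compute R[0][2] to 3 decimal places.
End-effector z-axis (col 2 of R) = (-0.6124,-0.5000,-0.6124)
R[0][2] = -0.6124

-0.612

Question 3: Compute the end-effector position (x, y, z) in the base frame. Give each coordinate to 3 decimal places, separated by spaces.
-3.939 1.402 1.061

after link 1: o_1 = (-5.0000, 0.0000, 0.0000)
after link 2: o_2 = (-5.0000, 4.0000, 0.0000)
after link 3: o_3 = (-3.9393, 1.4019, 1.0607)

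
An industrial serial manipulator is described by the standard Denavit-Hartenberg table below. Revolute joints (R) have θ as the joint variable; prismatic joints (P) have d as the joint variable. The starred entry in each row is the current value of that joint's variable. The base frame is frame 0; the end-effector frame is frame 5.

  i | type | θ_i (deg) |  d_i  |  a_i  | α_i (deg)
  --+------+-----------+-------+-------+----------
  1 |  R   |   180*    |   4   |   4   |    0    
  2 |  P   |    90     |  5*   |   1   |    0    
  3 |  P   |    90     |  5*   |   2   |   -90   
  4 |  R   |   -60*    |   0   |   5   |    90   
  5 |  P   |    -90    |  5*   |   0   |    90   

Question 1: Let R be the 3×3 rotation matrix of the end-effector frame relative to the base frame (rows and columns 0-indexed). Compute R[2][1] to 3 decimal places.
End-effector y-axis (col 1 of R) = (-0.8660,0.0000,0.5000)
R[2][1] = 0.5000

0.500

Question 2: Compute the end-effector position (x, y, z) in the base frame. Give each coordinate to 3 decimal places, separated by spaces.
after link 1: o_1 = (-4.0000, 0.0000, 4.0000)
after link 2: o_2 = (-4.0000, -1.0000, 9.0000)
after link 3: o_3 = (-2.0000, -1.0000, 14.0000)
after link 4: o_4 = (0.5000, -1.0000, 18.3301)
after link 5: o_5 = (-3.8301, -1.0000, 20.8301)

-3.830 -1.000 20.830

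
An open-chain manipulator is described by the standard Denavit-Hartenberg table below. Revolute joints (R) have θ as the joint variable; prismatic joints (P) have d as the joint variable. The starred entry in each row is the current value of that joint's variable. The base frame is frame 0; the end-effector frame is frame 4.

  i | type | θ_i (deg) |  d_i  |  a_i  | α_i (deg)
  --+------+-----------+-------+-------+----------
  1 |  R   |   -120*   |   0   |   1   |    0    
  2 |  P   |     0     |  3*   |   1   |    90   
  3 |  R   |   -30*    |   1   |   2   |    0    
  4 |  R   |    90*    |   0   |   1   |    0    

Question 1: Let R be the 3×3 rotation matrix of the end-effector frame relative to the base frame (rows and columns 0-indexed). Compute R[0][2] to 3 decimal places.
End-effector z-axis (col 2 of R) = (-0.8660,0.5000,0.0000)
R[0][2] = -0.8660

-0.866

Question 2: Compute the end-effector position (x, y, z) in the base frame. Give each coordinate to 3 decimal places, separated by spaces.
-2.982 -3.165 2.866

after link 1: o_1 = (-0.5000, -0.8660, 0.0000)
after link 2: o_2 = (-1.0000, -1.7321, 3.0000)
after link 3: o_3 = (-2.7321, -2.7321, 2.0000)
after link 4: o_4 = (-2.9821, -3.1651, 2.8660)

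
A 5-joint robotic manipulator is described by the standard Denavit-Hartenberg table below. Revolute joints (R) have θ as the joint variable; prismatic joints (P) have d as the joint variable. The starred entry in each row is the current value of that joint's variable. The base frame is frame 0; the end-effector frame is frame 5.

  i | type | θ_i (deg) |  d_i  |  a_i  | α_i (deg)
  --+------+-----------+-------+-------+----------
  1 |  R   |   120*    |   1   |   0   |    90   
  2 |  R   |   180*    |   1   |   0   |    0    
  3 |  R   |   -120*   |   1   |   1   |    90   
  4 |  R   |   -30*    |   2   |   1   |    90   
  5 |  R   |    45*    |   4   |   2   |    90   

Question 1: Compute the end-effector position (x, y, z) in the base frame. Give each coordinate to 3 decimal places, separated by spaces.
-4.064 1.697 0.238

after link 1: o_1 = (0.0000, 0.0000, 1.0000)
after link 2: o_2 = (0.8660, 0.5000, 1.0000)
after link 3: o_3 = (1.4821, 1.4330, 1.8660)
after link 4: o_4 = (-0.0335, 3.0580, 1.6160)
after link 5: o_5 = (-4.0644, 1.6974, 0.2375)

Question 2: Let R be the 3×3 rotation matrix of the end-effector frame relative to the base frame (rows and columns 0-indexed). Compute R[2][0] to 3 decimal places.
End-effector x-axis (col 0 of R) = (-0.7655,0.6187,0.1768)
R[2][0] = 0.1768

0.177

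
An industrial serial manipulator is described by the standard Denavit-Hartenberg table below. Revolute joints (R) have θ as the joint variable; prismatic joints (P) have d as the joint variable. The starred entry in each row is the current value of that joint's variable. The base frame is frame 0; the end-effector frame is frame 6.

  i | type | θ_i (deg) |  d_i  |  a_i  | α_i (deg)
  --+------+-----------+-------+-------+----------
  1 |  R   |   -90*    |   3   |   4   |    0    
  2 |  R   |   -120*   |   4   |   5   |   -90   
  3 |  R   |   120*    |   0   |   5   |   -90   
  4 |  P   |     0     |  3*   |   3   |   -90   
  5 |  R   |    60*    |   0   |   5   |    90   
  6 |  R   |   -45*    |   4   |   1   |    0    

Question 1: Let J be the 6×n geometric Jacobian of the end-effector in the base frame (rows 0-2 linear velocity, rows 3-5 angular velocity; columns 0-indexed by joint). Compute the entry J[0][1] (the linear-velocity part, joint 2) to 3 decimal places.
1.717

axis z_1 = (0.0000,0.0000,1.0000); lever o_n−o_1 = (1.5592,-1.7167,-8.3707)
cross product → J_v[:, 1] = (1.7167,1.5592,-0.0000)
J_ω[:, 1] = z_1
entry J[0][1] = 1.7167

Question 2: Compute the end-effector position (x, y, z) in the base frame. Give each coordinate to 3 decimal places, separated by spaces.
after link 1: o_1 = (0.0000, -4.0000, 3.0000)
after link 2: o_2 = (-4.3301, -1.5000, 7.0000)
after link 3: o_3 = (-2.1651, -2.7500, 2.6699)
after link 4: o_4 = (1.3840, -4.7990, 1.5718)
after link 5: o_5 = (-0.7811, -3.5490, -2.7583)
after link 6: o_6 = (1.5592, -5.7167, -5.3707)

1.559 -5.717 -5.371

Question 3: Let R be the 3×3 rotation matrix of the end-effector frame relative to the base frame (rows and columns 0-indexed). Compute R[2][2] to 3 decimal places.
End-effector z-axis (col 2 of R) = (0.7500,-0.4330,-0.5000)
R[2][2] = -0.5000

-0.500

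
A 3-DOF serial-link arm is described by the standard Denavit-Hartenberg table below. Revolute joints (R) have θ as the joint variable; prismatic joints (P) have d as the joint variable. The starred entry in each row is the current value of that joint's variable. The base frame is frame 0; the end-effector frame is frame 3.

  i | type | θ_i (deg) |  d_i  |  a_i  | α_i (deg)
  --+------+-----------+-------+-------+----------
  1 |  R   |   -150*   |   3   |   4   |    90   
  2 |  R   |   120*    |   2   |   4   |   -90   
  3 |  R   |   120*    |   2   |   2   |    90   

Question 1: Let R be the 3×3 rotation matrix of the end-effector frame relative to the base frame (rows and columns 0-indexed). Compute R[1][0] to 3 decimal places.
-0.875

End-effector x-axis (col 0 of R) = (0.2165,-0.8750,-0.4330)
R[1][0] = -0.8750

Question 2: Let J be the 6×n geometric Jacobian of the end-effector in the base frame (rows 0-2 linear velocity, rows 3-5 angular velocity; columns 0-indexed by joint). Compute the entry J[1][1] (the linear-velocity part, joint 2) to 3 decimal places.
axis z_1 = (-0.5000,0.8660,0.0000); lever o_n−o_1 = (2.6651,1.8481,1.5981)
cross product → J_v[:, 1] = (1.3840,0.7990,-3.2321)
J_ω[:, 1] = z_1
entry J[1][1] = 0.7990

0.799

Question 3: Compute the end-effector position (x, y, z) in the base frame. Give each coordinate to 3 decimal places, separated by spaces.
after link 1: o_1 = (-3.4641, -2.0000, 3.0000)
after link 2: o_2 = (-2.7321, 0.7321, 6.4641)
after link 3: o_3 = (-0.7990, -0.1519, 4.5981)

-0.799 -0.152 4.598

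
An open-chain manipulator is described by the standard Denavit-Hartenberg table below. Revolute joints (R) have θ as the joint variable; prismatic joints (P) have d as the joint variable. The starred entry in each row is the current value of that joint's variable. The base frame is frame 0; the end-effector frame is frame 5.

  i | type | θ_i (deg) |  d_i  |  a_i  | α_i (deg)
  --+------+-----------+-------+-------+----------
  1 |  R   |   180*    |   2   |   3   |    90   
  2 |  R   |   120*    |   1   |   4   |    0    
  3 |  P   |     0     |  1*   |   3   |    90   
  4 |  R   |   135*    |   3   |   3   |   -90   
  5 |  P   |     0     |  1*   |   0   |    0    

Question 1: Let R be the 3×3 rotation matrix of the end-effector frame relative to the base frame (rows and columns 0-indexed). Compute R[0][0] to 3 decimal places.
-0.354

End-effector x-axis (col 0 of R) = (-0.3536,0.7071,-0.6124)
R[0][0] = -0.3536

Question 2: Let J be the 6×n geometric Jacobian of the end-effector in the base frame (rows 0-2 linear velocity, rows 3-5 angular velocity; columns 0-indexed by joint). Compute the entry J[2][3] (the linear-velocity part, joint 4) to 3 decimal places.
-1.225

axis z_3 = (-0.8660,0.0000,0.5000); lever o_n−o_3 = (-4.0123,1.4142,-0.9495)
cross product → J_v[:, 3] = (-0.7071,-2.8284,-1.2247)
J_ω[:, 3] = z_3
entry J[2][3] = -1.2247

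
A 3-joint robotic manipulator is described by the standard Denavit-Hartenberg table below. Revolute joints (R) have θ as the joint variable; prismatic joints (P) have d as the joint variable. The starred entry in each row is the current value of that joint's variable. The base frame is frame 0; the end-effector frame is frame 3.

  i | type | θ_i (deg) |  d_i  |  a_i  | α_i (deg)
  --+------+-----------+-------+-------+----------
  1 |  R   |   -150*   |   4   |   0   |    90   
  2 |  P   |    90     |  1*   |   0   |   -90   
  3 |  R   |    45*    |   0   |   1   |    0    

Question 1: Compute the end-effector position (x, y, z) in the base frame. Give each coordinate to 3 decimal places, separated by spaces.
after link 1: o_1 = (0.0000, 0.0000, 4.0000)
after link 2: o_2 = (-0.5000, 0.8660, 4.0000)
after link 3: o_3 = (-0.1464, 0.2537, 4.7071)

-0.146 0.254 4.707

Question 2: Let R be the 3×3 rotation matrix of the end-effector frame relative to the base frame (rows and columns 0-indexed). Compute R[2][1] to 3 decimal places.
End-effector y-axis (col 1 of R) = (0.3536,-0.6124,-0.7071)
R[2][1] = -0.7071

-0.707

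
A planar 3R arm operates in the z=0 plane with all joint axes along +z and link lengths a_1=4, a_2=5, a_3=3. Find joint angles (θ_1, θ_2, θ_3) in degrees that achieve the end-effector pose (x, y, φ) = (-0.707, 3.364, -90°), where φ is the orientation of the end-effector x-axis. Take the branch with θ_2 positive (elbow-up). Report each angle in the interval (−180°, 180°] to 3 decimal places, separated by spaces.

44.999 90.000 135.001

wrist centre = target − a_3·(cos φ, sin φ) = (-0.7070, 6.3640)
cos θ_2 = (41.0003−4²−5²)/(2·4·5) = 0.0000; θ_2 = 89.9995° (elbow-up)
β = atan2(6.3640,-0.7070) = 96.3392°; ψ = atan2(5.0000,4.0000) = 51.3399°
θ_1 = β − ψ = 44.9993°
θ_3 = φ − θ_1 − θ_2 = 135.0012° (wrapped to (-180°,180°])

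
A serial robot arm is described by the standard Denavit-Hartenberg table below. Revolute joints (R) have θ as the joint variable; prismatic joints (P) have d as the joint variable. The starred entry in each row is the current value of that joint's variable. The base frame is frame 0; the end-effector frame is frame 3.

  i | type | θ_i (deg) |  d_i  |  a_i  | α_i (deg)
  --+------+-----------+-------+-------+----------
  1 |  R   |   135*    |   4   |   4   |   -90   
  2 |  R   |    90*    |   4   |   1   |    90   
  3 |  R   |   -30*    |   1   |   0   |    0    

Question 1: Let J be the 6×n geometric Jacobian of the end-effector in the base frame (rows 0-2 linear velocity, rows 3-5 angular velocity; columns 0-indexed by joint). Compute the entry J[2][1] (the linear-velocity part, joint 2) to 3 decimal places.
axis z_1 = (-0.7071,-0.7071,0.0000); lever o_n−o_1 = (-3.5355,-2.1213,-1.0000)
cross product → J_v[:, 1] = (0.7071,-0.7071,-1.0000)
J_ω[:, 1] = z_1
entry J[2][1] = -1.0000

-1.000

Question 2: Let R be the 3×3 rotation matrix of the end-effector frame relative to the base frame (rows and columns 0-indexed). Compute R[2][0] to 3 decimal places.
-0.866

End-effector x-axis (col 0 of R) = (0.3536,0.3536,-0.8660)
R[2][0] = -0.8660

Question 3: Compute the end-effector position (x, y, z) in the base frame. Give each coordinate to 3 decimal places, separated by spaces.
-6.364 0.707 3.000

after link 1: o_1 = (-2.8284, 2.8284, 4.0000)
after link 2: o_2 = (-5.6569, 0.0000, 3.0000)
after link 3: o_3 = (-6.3640, 0.7071, 3.0000)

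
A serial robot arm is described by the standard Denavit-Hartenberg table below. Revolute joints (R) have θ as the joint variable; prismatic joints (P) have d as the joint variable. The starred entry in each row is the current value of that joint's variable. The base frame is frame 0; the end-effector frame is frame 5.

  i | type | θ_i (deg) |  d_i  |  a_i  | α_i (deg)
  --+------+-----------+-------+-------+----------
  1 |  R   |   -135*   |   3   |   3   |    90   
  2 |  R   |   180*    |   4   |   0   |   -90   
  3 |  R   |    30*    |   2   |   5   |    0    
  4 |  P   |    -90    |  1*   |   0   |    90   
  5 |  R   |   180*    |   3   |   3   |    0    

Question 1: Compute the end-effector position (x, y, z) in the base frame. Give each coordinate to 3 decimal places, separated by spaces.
-2.241 -1.673 -0.000

after link 1: o_1 = (-2.1213, -2.1213, 3.0000)
after link 2: o_2 = (-4.9497, 0.7071, 3.0000)
after link 3: o_3 = (-0.1201, 2.0012, 1.0000)
after link 4: o_4 = (-0.1201, 2.0012, 0.0000)
after link 5: o_5 = (-2.2414, -1.6730, -0.0000)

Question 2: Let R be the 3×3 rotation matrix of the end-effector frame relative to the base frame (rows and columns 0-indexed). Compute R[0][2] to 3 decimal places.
End-effector z-axis (col 2 of R) = (-0.9659,-0.2588,-0.0000)
R[0][2] = -0.9659

-0.966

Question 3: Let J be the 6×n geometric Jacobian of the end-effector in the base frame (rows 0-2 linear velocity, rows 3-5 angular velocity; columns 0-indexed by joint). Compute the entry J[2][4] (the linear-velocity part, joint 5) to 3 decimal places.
axis z_4 = (-0.9659,-0.2588,-0.0000); lever o_n−o_4 = (-2.1213,-3.6742,-0.0000)
cross product → J_v[:, 4] = (-0.0000,-0.0000,3.0000)
J_ω[:, 4] = z_4
entry J[2][4] = 3.0000

3.000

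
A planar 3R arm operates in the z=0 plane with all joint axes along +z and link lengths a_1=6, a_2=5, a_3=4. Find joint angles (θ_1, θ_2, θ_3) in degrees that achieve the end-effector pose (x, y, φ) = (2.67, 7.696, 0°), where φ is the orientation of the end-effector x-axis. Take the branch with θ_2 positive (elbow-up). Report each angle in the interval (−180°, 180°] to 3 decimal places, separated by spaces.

wrist centre = target − a_3·(cos φ, sin φ) = (-1.3300, 7.6960)
cos θ_2 = (60.9973−6²−5²)/(2·6·5) = -0.0000; θ_2 = 90.0026° (elbow-up)
β = atan2(7.6960,-1.3300) = 99.8048°; ψ = atan2(5.0000,5.9998) = 39.8066°
θ_1 = β − ψ = 59.9982°
θ_3 = φ − θ_1 − θ_2 = -150.0008° (wrapped to (-180°,180°])

59.998 90.003 -150.001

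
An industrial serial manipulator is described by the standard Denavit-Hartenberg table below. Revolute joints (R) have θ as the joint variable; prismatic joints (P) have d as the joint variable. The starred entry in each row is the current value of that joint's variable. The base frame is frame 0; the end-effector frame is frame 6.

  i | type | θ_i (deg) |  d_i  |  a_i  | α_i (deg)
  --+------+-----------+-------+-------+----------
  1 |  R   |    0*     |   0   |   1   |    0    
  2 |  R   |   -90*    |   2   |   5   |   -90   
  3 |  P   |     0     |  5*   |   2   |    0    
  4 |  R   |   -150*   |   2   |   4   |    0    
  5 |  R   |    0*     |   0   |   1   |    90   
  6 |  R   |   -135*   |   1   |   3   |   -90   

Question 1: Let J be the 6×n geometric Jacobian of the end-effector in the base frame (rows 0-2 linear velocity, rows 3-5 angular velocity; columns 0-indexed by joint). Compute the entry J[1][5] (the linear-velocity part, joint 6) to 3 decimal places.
axis z_5 = (0.0000,0.5000,-0.8660); lever o_n−o_5 = (-2.1213,-1.3371,-1.9267)
cross product → J_v[:, 5] = (-2.1213,1.8371,1.0607)
J_ω[:, 5] = z_5
entry J[1][5] = 1.8371

1.837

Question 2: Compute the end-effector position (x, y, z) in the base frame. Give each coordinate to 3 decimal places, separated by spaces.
after link 1: o_1 = (1.0000, 0.0000, 0.0000)
after link 2: o_2 = (1.0000, -5.0000, 2.0000)
after link 3: o_3 = (6.0000, -7.0000, 2.0000)
after link 4: o_4 = (8.0000, -3.5359, 4.0000)
after link 5: o_5 = (8.0000, -2.6699, 4.5000)
after link 6: o_6 = (5.8787, -4.0070, 2.5733)

5.879 -4.007 2.573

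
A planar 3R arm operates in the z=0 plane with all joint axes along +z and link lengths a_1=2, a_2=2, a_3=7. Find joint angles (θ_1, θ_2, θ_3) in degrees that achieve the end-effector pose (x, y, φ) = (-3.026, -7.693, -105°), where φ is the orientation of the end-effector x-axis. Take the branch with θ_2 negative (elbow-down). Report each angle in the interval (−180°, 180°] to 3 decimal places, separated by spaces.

wrist centre = target − a_3·(cos φ, sin φ) = (-1.2143, -0.9315)
cos θ_2 = (2.3422−2²−2²)/(2·2·2) = -0.7072; θ_2 = -135.0099° (elbow-down)
β = atan2(-0.9315,-1.2143) = -142.5065°; ψ = atan2(-1.4140,0.5855) = -67.5049°
θ_1 = β − ψ = -75.0016°
θ_3 = φ − θ_1 − θ_2 = 105.0115° (wrapped to (-180°,180°])

-75.002 -135.010 105.011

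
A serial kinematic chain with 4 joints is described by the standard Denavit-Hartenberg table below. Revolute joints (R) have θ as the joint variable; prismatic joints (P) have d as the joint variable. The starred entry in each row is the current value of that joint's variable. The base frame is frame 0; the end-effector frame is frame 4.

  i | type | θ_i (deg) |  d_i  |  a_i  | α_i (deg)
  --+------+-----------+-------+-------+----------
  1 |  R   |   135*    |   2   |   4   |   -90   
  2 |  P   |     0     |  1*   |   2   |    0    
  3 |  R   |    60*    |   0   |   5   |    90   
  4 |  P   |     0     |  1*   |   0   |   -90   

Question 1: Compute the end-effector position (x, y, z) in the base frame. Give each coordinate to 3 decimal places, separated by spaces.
-7.330 5.916 -1.830

after link 1: o_1 = (-2.8284, 2.8284, 2.0000)
after link 2: o_2 = (-4.9497, 3.5355, 2.0000)
after link 3: o_3 = (-6.7175, 5.3033, -2.3301)
after link 4: o_4 = (-7.3299, 5.9157, -1.8301)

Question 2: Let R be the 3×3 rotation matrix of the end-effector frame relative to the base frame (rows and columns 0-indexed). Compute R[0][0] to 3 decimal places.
End-effector x-axis (col 0 of R) = (-0.3536,0.3536,-0.8660)
R[0][0] = -0.3536

-0.354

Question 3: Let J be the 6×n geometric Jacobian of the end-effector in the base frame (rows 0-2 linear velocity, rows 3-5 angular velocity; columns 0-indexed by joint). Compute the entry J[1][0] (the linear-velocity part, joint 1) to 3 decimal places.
-7.330

axis z_0 = ẑ; lever o_n−o_0 = (-7.3299,5.9157,-1.8301)
cross product → J_v[:, 0] = (-5.9157,-7.3299,0.0000)
J_ω[:, 0] = z_0
entry J[1][0] = -7.3299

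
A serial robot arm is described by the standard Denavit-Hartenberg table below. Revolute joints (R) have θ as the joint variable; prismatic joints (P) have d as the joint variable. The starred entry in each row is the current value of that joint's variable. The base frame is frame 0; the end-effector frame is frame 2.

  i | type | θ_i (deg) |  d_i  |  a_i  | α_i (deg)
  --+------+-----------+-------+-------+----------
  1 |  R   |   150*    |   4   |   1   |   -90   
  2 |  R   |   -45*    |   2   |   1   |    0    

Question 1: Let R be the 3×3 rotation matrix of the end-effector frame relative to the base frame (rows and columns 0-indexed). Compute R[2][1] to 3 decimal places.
End-effector y-axis (col 1 of R) = (-0.6124,0.3536,-0.7071)
R[2][1] = -0.7071

-0.707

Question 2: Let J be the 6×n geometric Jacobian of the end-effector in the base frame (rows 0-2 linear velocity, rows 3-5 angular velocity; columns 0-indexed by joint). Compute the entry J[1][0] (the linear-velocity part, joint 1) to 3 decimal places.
axis z_0 = ẑ; lever o_n−o_0 = (-2.4784,-0.8785,4.7071)
cross product → J_v[:, 0] = (0.8785,-2.4784,0.0000)
J_ω[:, 0] = z_0
entry J[1][0] = -2.4784

-2.478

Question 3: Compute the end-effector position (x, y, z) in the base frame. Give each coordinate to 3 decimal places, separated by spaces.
-2.478 -0.878 4.707

after link 1: o_1 = (-0.8660, 0.5000, 4.0000)
after link 2: o_2 = (-2.4784, -0.8785, 4.7071)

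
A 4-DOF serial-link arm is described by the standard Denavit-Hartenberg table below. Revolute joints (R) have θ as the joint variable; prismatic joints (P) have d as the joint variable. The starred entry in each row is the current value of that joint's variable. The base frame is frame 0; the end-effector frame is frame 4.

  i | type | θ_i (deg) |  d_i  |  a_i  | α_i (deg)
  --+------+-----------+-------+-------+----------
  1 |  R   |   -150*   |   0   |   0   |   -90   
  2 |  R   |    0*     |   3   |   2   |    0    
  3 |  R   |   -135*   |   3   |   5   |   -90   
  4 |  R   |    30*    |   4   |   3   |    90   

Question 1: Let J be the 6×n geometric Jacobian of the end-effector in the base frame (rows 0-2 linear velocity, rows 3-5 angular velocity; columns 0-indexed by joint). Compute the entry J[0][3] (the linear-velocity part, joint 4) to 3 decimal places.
axis z_3 = (-0.6124,-0.3536,0.7071); lever o_n−o_3 = (-1.6085,0.8034,4.6655)
cross product → J_v[:, 3] = (-2.2176,1.7197,-1.0607)
J_ω[:, 3] = z_3
entry J[0][3] = -2.2176

-2.218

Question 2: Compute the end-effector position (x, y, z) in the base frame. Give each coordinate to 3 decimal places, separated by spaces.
after link 1: o_1 = (0.0000, 0.0000, 0.0000)
after link 2: o_2 = (-0.2321, -3.5981, 0.0000)
after link 3: o_3 = (4.3298, -4.4284, 3.5355)
after link 4: o_4 = (2.7213, -3.6250, 8.2011)

2.721 -3.625 8.201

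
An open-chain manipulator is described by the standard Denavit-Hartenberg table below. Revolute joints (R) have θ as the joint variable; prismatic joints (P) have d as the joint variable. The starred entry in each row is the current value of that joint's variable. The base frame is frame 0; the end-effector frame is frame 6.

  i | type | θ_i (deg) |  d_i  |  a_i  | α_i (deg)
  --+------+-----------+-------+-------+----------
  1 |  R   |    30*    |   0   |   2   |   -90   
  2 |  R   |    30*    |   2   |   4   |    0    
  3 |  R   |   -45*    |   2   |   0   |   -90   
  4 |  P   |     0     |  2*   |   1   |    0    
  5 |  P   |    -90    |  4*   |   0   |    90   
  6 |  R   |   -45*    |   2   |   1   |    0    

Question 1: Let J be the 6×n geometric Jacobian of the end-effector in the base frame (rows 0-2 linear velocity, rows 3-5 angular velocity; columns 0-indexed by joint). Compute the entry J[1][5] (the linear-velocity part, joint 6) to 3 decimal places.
0.704

axis z_5 = (-0.8365,-0.4830,-0.2588); lever o_n−o_5 = (-2.1851,-0.4451,0.1654)
cross product → J_v[:, 5] = (-0.1951,0.7039,-0.6830)
J_ω[:, 5] = z_5
entry J[1][5] = 0.7039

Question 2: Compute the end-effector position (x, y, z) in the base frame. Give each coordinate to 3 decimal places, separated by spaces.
after link 1: o_1 = (1.7321, 1.0000, 0.0000)
after link 2: o_2 = (3.7321, 4.4641, -2.0000)
after link 3: o_3 = (2.7321, 6.1962, -2.0000)
after link 4: o_4 = (4.0169, 6.9379, -3.6730)
after link 5: o_5 = (4.9134, 7.4556, -7.5367)
after link 6: o_6 = (2.7284, 7.0105, -7.3714)

2.728 7.011 -7.371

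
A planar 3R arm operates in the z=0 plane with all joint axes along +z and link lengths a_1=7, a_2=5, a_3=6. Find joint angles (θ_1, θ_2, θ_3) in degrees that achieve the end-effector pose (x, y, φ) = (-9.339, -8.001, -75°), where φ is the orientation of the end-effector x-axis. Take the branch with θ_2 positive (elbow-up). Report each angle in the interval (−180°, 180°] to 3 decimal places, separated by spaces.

wrist centre = target − a_3·(cos φ, sin φ) = (-10.8919, -2.2054)
cos θ_2 = (123.4978−7²−5²)/(2·7·5) = 0.7071; θ_2 = 44.9996° (elbow-up)
β = atan2(-2.2054,-10.8919) = -168.5533°; ψ = atan2(3.5355,10.5356) = 18.5507°
θ_1 = β − ψ = -187.1039°
θ_3 = φ − θ_1 − θ_2 = 67.1043° (wrapped to (-180°,180°])

172.896 45.000 67.104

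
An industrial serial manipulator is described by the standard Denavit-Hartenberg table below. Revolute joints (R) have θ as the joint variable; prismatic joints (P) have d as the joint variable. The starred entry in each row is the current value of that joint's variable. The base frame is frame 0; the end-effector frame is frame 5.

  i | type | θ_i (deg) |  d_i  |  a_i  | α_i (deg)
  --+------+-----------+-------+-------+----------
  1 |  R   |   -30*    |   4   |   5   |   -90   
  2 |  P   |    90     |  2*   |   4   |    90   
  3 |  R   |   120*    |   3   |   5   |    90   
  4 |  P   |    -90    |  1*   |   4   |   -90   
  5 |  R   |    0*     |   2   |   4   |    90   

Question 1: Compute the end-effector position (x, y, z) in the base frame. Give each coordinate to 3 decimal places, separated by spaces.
after link 1: o_1 = (4.3301, -2.5000, 4.0000)
after link 2: o_2 = (5.3301, -0.7679, 0.0000)
after link 3: o_3 = (10.0933, 1.4821, 2.5000)
after link 4: o_4 = (6.8792, 3.9151, 1.6340)
after link 5: o_5 = (4.2811, 7.4151, 2.6340)

4.281 7.415 2.634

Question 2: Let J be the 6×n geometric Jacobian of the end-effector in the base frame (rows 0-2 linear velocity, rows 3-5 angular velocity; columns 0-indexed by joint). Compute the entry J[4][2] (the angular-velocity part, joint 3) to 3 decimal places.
-0.500

axis z_2 = (0.8660,-0.5000,0.0000); lever o_n−o_2 = (-1.0490,8.1830,2.6340)
cross product → J_v[:, 2] = (-1.3170,-2.2811,6.5622)
J_ω[:, 2] = z_2
entry J[4][2] = -0.5000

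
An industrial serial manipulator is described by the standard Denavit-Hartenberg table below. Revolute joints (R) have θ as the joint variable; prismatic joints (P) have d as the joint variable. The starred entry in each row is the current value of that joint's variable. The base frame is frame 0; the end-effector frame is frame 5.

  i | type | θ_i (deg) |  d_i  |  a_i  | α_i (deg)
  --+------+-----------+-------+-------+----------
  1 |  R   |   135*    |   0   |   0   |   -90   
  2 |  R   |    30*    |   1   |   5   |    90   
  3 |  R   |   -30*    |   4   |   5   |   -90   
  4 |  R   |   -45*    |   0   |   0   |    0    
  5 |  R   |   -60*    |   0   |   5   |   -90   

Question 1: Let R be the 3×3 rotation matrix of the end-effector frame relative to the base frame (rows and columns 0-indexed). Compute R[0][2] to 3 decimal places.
End-effector z-axis (col 2 of R) = (-0.2623,0.9453,-0.1941)
R[0][2] = -0.2623

-0.262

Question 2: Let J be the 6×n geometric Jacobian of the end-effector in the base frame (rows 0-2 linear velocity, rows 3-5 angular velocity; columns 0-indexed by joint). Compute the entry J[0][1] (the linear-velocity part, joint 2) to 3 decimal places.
-2.505

axis z_1 = (-0.7071,-0.7071,0.0000); lever o_n−o_1 = (-7.5458,8.7521,3.5420)
cross product → J_v[:, 1] = (-2.5046,2.5046,-11.5244)
J_ω[:, 1] = z_1
entry J[0][1] = -2.5046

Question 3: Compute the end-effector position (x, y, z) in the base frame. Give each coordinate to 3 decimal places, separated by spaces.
after link 1: o_1 = (0.0000, 0.0000, 0.0000)
after link 2: o_2 = (-3.7690, 2.3548, -2.5000)
after link 3: o_3 = (-6.0671, 8.1884, -1.2010)
after link 4: o_4 = (-6.0671, 8.1884, -1.2010)
after link 5: o_5 = (-7.5458, 8.7521, 3.5420)

-7.546 8.752 3.542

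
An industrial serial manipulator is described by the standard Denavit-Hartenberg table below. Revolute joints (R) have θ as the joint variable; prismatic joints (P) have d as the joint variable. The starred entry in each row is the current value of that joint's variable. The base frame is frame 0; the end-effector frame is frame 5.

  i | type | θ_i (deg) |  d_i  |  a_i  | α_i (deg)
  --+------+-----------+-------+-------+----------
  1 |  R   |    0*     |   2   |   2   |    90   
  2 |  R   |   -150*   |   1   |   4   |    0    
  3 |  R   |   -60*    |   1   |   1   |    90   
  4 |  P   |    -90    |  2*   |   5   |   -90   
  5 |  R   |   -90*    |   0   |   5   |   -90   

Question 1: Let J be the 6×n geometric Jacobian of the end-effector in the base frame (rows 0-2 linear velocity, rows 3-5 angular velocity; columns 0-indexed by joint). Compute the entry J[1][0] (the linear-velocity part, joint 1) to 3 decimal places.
axis z_0 = ẑ; lever o_n−o_0 = (1.1699,3.0000,6.5622)
cross product → J_v[:, 0] = (-3.0000,1.1699,0.0000)
J_ω[:, 0] = z_0
entry J[1][0] = 1.1699

1.170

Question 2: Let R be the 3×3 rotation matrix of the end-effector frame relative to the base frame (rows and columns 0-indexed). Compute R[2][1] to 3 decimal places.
End-effector y-axis (col 1 of R) = (0.8660,0.0000,-0.5000)
R[2][1] = -0.5000

-0.500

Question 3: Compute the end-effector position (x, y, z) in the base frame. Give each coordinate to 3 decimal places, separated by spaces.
after link 1: o_1 = (2.0000, 0.0000, 2.0000)
after link 2: o_2 = (-1.4641, -1.0000, 0.0000)
after link 3: o_3 = (-2.3301, -2.0000, 0.5000)
after link 4: o_4 = (-1.3301, 3.0000, 2.2321)
after link 5: o_5 = (1.1699, 3.0000, 6.5622)

1.170 3.000 6.562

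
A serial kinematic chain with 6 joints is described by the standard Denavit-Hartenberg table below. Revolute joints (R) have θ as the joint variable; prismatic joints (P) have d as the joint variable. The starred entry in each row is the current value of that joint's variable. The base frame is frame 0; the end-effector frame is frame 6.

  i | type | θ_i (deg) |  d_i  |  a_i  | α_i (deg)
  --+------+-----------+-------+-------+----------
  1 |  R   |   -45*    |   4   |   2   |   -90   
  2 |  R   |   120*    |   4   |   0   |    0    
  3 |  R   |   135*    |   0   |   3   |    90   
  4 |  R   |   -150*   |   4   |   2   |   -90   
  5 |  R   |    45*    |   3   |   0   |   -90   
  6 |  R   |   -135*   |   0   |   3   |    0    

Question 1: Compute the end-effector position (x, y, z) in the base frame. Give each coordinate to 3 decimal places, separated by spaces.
after link 1: o_1 = (1.4142, -1.4142, 4.0000)
after link 2: o_2 = (4.2426, 1.4142, 4.0000)
after link 3: o_3 = (3.6936, 1.9633, 6.8978)
after link 4: o_4 = (0.5714, 3.6712, 4.1895)
after link 5: o_5 = (-1.5402, 2.1086, 5.6384)
after link 6: o_6 = (-3.7653, 2.7963, 7.5294)

-3.765 2.796 7.529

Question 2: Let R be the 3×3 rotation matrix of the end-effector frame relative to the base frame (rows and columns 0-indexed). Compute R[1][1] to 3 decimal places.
-0.966

End-effector y-axis (col 1 of R) = (-0.2537,-0.9658,0.0527)
R[1][1] = -0.9658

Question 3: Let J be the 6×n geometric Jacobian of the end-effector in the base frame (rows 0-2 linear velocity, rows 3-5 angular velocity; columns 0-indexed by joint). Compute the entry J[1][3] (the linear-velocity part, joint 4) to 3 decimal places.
2.362

axis z_3 = (-0.6830,0.6830,-0.2588); lever o_n−o_3 = (-7.4589,0.8330,0.6316)
cross product → J_v[:, 3] = (0.6470,2.3619,4.5255)
J_ω[:, 3] = z_3
entry J[1][3] = 2.3619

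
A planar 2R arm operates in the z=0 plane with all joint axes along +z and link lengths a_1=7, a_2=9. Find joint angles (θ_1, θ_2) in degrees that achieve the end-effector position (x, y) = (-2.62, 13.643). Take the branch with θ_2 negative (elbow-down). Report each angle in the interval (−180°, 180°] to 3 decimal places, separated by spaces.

135.000 -60.002

cos θ_2 = (192.9958−7²−9²)/(2·7·9) = 0.5000; θ_2 = -60.0022° (elbow-down)
β = atan2(13.6430,-2.6200) = 100.8707°; ψ = atan2(-7.7944,11.4997) = -34.1291°
θ_1 = β − ψ = 134.9998°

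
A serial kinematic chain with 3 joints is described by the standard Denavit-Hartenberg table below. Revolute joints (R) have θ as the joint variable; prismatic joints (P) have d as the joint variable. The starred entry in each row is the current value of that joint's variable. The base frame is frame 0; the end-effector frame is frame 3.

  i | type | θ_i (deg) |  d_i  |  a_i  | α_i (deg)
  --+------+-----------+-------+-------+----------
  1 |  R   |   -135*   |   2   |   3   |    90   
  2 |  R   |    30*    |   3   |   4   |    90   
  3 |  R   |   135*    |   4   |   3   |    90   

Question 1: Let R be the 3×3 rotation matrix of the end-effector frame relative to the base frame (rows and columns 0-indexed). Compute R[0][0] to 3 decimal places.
End-effector x-axis (col 0 of R) = (-0.0670,0.9330,-0.3536)
R[0][0] = -0.0670

-0.067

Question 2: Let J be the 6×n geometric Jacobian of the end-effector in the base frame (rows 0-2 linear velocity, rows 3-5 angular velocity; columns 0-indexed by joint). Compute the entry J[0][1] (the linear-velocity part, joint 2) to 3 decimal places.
axis z_1 = (-0.7071,0.7071,0.0000); lever o_n−o_1 = (-6.1860,1.0567,-2.5248)
cross product → J_v[:, 1] = (-1.7853,-1.7853,3.6270)
J_ω[:, 1] = z_1
entry J[0][1] = -1.7853

-1.785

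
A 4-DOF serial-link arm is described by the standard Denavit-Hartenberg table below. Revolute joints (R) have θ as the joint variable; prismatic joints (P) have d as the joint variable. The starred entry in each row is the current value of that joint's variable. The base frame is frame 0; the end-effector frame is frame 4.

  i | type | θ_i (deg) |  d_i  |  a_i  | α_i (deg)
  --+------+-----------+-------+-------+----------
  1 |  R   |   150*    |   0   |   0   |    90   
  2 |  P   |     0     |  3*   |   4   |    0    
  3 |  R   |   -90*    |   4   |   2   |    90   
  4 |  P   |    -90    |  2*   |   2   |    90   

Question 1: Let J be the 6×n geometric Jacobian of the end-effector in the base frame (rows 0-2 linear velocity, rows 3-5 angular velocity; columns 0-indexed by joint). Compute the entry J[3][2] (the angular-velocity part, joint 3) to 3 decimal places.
0.500

axis z_2 = (0.5000,0.8660,0.0000); lever o_n−o_2 = (2.7321,0.7321,-2.0000)
cross product → J_v[:, 2] = (-1.7321,1.0000,-2.0000)
J_ω[:, 2] = z_2
entry J[3][2] = 0.5000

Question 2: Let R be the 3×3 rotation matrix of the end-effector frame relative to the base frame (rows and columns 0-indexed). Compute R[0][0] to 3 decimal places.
End-effector x-axis (col 0 of R) = (-0.5000,-0.8660,-0.0000)
R[0][0] = -0.5000

-0.500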